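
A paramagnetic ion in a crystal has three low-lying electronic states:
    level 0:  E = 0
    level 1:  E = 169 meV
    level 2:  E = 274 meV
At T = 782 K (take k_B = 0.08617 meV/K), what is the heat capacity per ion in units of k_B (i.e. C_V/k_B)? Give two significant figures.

k_BT = 0.08617 × 782 K = 67.38 meV.
Eᵢ/kT = 0, 2.508, 4.066.
Z = Σ e^(−Eᵢ/kT) = e^(−0) + e^(−2.508) + e^(−4.066) = 1.000 + 0.08143 + 0.01715 = 1.099.
⟨E⟩ = 16.80 meV, ⟨E²⟩ = 3288 meV².
C_V/k_B = (⟨E²⟩ − ⟨E⟩²)/(kT)² = (3288 − 282.2)/4540 = 0.66.

0.66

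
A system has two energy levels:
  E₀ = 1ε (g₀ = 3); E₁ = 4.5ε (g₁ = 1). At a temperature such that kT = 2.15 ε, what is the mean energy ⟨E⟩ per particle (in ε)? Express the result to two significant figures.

Eᵢ/kT = 0.4651, 2.093.
Z = Σ gᵢe^(−Eᵢ/kT) = 3·e^(−0.4651) + 1·e^(−2.093) = 1.884 + 0.1233 = 2.007.
⟨E⟩ = Σ Eᵢ gᵢe^(−Eᵢ/kT) / Z = (1·1.884 + 4.5·0.1233) / 2.007 = 1.2 ε.

1.2 ε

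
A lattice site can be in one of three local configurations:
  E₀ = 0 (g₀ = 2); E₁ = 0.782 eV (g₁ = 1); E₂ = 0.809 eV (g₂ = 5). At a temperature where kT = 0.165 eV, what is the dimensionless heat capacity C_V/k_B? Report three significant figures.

0.520

Eᵢ/kT = 0, 4.7394, 4.9030.
Z = Σ gᵢe^(−Eᵢ/kT) = 2·e^(−0) + 1·e^(−4.7394) + 5·e^(−4.9030) = 2.0000 + 0.0087439 + 0.037121 = 2.0459.
⟨E⟩ = 0.018021 eV, ⟨E²⟩ = 0.014489 eV².
C_V/k_B = (⟨E²⟩ − ⟨E⟩²)/(kT)² = (0.014489 − 0.00032476)/0.027225 = 0.520.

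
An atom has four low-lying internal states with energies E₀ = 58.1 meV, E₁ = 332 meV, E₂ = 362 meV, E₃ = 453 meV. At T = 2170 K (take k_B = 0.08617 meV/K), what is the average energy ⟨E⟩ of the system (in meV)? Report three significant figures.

k_BT = 0.08617 × 2170 K = 186.99 meV.
Eᵢ/kT = 0.31071, 1.7755, 1.9359, 2.4226.
Z = Σ e^(−Eᵢ/kT) = e^(−0.31071) + e^(−1.7755) + e^(−1.9359) + e^(−2.4226) = 0.73293 + 0.16940 + 0.14429 + 0.088691 = 1.1353.
⟨E⟩ = Σ Eᵢ e^(−Eᵢ/kT) / Z = (58.1·0.73293 + 332·0.16940 + 362·0.14429 + 453·0.088691) / 1.1353 = 168 meV.

168 meV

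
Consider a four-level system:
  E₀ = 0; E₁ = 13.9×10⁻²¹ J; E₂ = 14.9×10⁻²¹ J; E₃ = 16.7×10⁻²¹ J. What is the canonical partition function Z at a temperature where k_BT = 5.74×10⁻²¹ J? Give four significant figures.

Z = 1.218

Eᵢ/kT = 0, 2.42160, 2.59582, 2.90941.
Z = Σ e^(−Eᵢ/kT) = e^(−0) + e^(−2.42160) + e^(−2.59582) + e^(−2.90941) = 1.00000 + 0.0887795 + 0.0745847 + 0.0545079 = 1.21787.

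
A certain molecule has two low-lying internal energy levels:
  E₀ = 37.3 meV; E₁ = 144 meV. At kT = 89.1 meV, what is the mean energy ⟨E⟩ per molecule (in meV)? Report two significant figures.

Eᵢ/kT = 0.4186, 1.616.
Z = Σ e^(−Eᵢ/kT) = e^(−0.4186) + e^(−1.616) = 0.6580 + 0.1987 = 0.8567.
⟨E⟩ = Σ Eᵢ e^(−Eᵢ/kT) / Z = (37.3·0.6580 + 144·0.1987) / 0.8567 = 62 meV.

62 meV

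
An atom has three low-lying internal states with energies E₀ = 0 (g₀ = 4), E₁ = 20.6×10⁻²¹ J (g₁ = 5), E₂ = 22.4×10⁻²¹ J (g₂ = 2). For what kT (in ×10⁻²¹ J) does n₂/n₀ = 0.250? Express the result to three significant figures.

32.3 ×10⁻²¹ J

n₂/n₀ = (g₂/g₀) exp[−(E₂−E₀)/kT] = 0.250.
⇒ (E₂−E₀)/kT = ln((2/4)/0.250) = ln(2.0000) = 0.69315.
kT = 22.4 ×10⁻²¹ J / 0.69315 = 32.3 ×10⁻²¹ J.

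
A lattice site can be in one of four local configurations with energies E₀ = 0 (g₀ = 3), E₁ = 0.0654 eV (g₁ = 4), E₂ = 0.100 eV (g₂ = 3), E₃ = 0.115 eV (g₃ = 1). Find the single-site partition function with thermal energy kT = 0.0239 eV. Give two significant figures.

Eᵢ/kT = 0, 2.736, 4.184, 4.812.
Z = Σ gᵢe^(−Eᵢ/kT) = 3·e^(−0) + 4·e^(−2.736) + 3·e^(−4.184) + 1·e^(−4.812) = 3.000 + 0.2593 + 0.04571 + 0.008132 = 3.313.

Z = 3.3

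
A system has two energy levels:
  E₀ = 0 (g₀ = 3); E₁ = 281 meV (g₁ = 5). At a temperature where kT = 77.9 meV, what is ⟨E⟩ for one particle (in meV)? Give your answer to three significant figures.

12.2 meV

Eᵢ/kT = 0, 3.6072.
Z = Σ gᵢe^(−Eᵢ/kT) = 3·e^(−0) + 5·e^(−3.6072) = 3.0000 + 0.13564 = 3.1356.
⟨E⟩ = Σ Eᵢ gᵢe^(−Eᵢ/kT) / Z = (0·3.0000 + 281·0.13564) / 3.1356 = 12.2 meV.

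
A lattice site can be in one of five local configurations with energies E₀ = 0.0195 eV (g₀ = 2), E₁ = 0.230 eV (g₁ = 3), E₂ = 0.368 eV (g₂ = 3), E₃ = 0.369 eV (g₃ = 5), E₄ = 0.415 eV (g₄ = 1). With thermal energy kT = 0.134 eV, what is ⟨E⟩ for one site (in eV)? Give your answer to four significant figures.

0.1292 eV

Eᵢ/kT = 0.145522, 1.71642, 2.74627, 2.75373, 3.09701.
Z = Σ gᵢe^(−Eᵢ/kT) = 2·e^(−0.145522) + 3·e^(−1.71642) + 3·e^(−2.74627) + 5·e^(−2.75373) + 1·e^(−3.09701) = 1.72914 + 0.539125 + 0.192500 + 0.318449 + 0.0451841 = 2.82440.
⟨E⟩ = Σ Eᵢ gᵢe^(−Eᵢ/kT) / Z = (0.0195·1.72914 + 0.230·0.539125 + 0.368·0.192500 + 0.369·0.318449 + 0.415·0.0451841) / 2.82440 = 0.1292 eV.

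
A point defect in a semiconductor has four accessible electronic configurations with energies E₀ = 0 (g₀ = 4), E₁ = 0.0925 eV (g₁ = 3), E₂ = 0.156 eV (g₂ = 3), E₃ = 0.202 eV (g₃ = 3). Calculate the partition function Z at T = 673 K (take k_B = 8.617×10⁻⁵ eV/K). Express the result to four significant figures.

Z = 4.904

k_BT = 8.617×10⁻⁵ × 673 K = 0.0579924 eV.
Eᵢ/kT = 0, 1.59504, 2.69001, 3.48322.
Z = Σ gᵢe^(−Eᵢ/kT) = 4·e^(−0) + 3·e^(−1.59504) + 3·e^(−2.69001) + 3·e^(−3.48322) = 4.00000 + 0.608701 + 0.203641 + 0.0921251 = 4.90447.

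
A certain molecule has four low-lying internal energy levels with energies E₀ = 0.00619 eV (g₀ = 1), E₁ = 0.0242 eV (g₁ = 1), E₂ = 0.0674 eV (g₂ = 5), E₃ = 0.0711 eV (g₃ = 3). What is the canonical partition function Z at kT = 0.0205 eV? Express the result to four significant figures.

Z = 1.327

Eᵢ/kT = 0.301951, 1.18049, 3.28780, 3.46829.
Z = Σ gᵢe^(−Eᵢ/kT) = 1·e^(−0.301951) + 1·e^(−1.18049) + 5·e^(−3.28780) + 3·e^(−3.46829) = 0.739374 + 0.307128 + 0.186679 + 0.0935109 = 1.32669.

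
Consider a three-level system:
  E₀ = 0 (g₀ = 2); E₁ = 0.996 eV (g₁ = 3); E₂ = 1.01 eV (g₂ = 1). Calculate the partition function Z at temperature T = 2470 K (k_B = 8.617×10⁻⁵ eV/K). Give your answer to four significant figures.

k_BT = 8.617×10⁻⁵ × 2470 K = 0.212840 eV.
Eᵢ/kT = 0, 4.67957, 4.74535.
Z = Σ gᵢe^(−Eᵢ/kT) = 2·e^(−0) + 3·e^(−4.67957) + 1·e^(−4.74535) = 2.00000 + 0.0278490 + 0.00869202 = 2.03654.

Z = 2.037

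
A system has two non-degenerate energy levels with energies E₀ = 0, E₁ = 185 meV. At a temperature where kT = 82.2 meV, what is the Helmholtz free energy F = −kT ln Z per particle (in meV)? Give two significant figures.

-8.2 meV

Eᵢ/kT = 0, 2.251.
Z = Σ e^(−Eᵢ/kT) = e^(−0) + e^(−2.251) = 1.000 + 0.1053 = 1.105.
F = −kT ln Z = −82.2 × ln(1.105) = −82.2 × 0.09985 = -8.2 meV.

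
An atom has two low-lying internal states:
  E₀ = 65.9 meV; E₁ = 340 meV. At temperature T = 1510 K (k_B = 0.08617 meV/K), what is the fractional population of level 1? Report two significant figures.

k_BT = 0.08617 × 1510 K = 130.1 meV.
Eᵢ/kT = 0.5065, 2.613.
Z = Σ e^(−Eᵢ/kT) = e^(−0.5065) + e^(−2.613) = 0.6026 + 0.07331 = 0.6759.
P₁ = e^(−E₁/kT) / Z = 0.07331/0.6759 = 0.11.

0.11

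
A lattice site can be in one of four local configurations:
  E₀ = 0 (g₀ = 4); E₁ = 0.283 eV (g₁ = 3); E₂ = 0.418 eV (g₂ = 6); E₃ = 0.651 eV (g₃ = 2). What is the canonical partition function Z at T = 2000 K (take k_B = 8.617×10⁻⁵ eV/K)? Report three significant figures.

k_BT = 8.617×10⁻⁵ × 2000 K = 0.17234 eV.
Eᵢ/kT = 0, 1.6421, 2.4254, 3.7774.
Z = Σ gᵢe^(−Eᵢ/kT) = 4·e^(−0) + 3·e^(−1.6421) + 6·e^(−2.4254) + 2·e^(−3.7774) = 4.0000 + 0.58072 + 0.53066 + 0.045764 = 5.1571.

Z = 5.16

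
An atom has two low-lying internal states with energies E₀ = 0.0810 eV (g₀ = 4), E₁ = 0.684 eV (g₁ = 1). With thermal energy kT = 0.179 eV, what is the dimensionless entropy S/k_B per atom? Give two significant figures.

1.4

Eᵢ/kT = 0.4525, 3.821.
Z = Σ gᵢe^(−Eᵢ/kT) = 4·e^(−0.4525) + 1·e^(−3.821) = 2.544 + 0.02191 = 2.566.
⟨E⟩ = Σ EᵢPᵢ = 0.08615 eV.
S/k_B = ln Z + ⟨E⟩/kT = ln(2.566) + 0.08615/0.179 = 0.9423 + 0.4813 = 1.4.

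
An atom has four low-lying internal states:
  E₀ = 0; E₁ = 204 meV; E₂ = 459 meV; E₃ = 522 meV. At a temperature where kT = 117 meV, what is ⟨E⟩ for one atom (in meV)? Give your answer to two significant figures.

Eᵢ/kT = 0, 1.744, 3.923, 4.462.
Z = Σ e^(−Eᵢ/kT) = e^(−0) + e^(−1.744) + e^(−3.923) + e^(−4.462) = 1.000 + 0.1748 + 0.01978 + 0.01154 = 1.206.
⟨E⟩ = Σ Eᵢ e^(−Eᵢ/kT) / Z = (0·1.000 + 204·0.1748 + 459·0.01978 + 522·0.01154) / 1.206 = 42 meV.

42 meV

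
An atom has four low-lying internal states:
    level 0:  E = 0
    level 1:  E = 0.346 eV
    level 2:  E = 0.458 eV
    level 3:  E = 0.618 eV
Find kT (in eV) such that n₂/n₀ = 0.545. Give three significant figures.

n₂/n₀ = exp[−(E₂−E₀)/kT] = 0.545.
⇒ (E₂−E₀)/kT = ln(1/0.545) = ln(1.8349) = 0.60699.
kT = 0.458 eV / 0.60699 = 0.755 eV.

0.755 eV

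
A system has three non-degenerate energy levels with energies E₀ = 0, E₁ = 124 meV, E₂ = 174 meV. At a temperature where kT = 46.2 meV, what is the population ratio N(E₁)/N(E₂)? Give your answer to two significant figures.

n₁/n₂ = exp[−(E₁−E₂)/kT] = exp(−(-50 meV)/(46.2 meV)) = exp(1.082) = 3.0.

3.0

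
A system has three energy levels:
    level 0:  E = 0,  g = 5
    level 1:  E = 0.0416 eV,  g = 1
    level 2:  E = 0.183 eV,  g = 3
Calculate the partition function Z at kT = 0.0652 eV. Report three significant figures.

Z = 5.71

Eᵢ/kT = 0, 0.63804, 2.8067.
Z = Σ gᵢe^(−Eᵢ/kT) = 5·e^(−0) + 1·e^(−0.63804) + 3·e^(−2.8067) = 5.0000 + 0.52833 + 0.18121 = 5.7095.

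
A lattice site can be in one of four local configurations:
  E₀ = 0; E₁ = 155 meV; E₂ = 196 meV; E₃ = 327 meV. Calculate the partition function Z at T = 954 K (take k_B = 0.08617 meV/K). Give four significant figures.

Z = 1.263

k_BT = 0.08617 × 954 K = 82.2062 meV.
Eᵢ/kT = 0, 1.88550, 2.38425, 3.97780.
Z = Σ e^(−Eᵢ/kT) = e^(−0) + e^(−1.88550) + e^(−2.38425) + e^(−3.97780) = 1.00000 + 0.151753 + 0.0921581 + 0.0187268 = 1.26264.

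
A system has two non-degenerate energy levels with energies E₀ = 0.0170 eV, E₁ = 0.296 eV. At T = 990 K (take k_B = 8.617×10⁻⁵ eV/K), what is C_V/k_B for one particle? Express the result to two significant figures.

0.38

k_BT = 8.617×10⁻⁵ × 990 K = 0.08531 eV.
Eᵢ/kT = 0.1993, 3.470.
Z = Σ e^(−Eᵢ/kT) = e^(−0.1993) + e^(−3.470) = 0.8193 + 0.03112 = 0.8504.
⟨E⟩ = 0.02721 eV, ⟨E²⟩ = 0.003485 eV².
C_V/k_B = (⟨E²⟩ − ⟨E⟩²)/(kT)² = (0.003485 − 0.0007404)/0.007278 = 0.38.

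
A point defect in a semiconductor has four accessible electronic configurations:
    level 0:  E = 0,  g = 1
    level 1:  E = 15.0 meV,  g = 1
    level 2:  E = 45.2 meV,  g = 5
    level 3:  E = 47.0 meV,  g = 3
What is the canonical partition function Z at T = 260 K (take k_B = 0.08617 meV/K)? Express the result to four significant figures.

Z = 2.545

k_BT = 0.08617 × 260 K = 22.4042 meV.
Eᵢ/kT = 0, 0.669517, 2.01748, 2.09782.
Z = Σ gᵢe^(−Eᵢ/kT) = 1·e^(−0) + 1·e^(−0.669517) + 5·e^(−2.01748) + 3·e^(−2.09782) = 1.00000 + 0.511956 + 0.664951 + 0.368171 = 2.54508.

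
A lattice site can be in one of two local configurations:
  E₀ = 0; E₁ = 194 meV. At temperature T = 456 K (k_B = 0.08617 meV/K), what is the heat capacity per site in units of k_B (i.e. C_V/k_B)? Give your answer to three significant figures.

0.172

k_BT = 0.08617 × 456 K = 39.294 meV.
Eᵢ/kT = 0, 4.9371.
Z = Σ e^(−Eᵢ/kT) = e^(−0) + e^(−4.9371) = 1.0000 + 0.0071754 = 1.0072.
⟨E⟩ = 1.3821 meV, ⟨E²⟩ = 268.12 meV².
C_V/k_B = (⟨E²⟩ − ⟨E⟩²)/(kT)² = (268.12 − 1.9102)/1544.0 = 0.172.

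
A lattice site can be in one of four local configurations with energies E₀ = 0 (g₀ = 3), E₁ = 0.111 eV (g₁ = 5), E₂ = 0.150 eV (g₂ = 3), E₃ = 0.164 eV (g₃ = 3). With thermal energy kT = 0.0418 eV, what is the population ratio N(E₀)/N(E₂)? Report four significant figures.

36.18

n₀/n₂ = (g₀/g₂) exp[−(E₀−E₂)/kT] = (3/3) × exp(−(-0.150 eV)/(0.0418 eV)) = (3/3) × exp(3.58852) = 36.18.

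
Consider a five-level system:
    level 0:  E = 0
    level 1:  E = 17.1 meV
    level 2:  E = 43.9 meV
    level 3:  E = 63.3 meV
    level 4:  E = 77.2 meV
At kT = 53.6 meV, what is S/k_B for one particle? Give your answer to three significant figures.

Eᵢ/kT = 0, 0.31903, 0.81903, 1.1810, 1.4403.
Z = Σ e^(−Eᵢ/kT) = e^(−0) + e^(−0.31903) + e^(−0.81903) + e^(−1.1810) + e^(−1.4403) = 1.0000 + 0.72685 + 0.44086 + 0.30697 + 0.23686 = 2.7115.
⟨E⟩ = Σ EᵢPᵢ = 25.631 meV.
S/k_B = ln Z + ⟨E⟩/kT = ln(2.7115) + 25.631/53.6 = 0.99750 + 0.47819 = 1.48.

1.48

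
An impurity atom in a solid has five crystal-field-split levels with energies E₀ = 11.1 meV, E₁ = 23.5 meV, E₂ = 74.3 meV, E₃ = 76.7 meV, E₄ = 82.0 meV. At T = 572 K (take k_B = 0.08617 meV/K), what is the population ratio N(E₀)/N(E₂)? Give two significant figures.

3.6

k_BT = 0.08617 × 572 K = 49.29 meV.
n₀/n₂ = exp[−(E₀−E₂)/kT] = exp(−(-63.2 meV)/(49.29 meV)) = exp(1.282) = 3.6.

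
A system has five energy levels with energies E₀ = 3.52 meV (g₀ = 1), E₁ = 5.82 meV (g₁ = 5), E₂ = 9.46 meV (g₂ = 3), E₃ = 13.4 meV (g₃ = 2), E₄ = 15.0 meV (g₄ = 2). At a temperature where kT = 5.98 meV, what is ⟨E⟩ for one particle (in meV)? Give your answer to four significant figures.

Eᵢ/kT = 0.588629, 0.973244, 1.58194, 2.24080, 2.50836.
Z = Σ gᵢe^(−Eᵢ/kT) = 1·e^(−0.588629) + 5·e^(−0.973244) + 3·e^(−1.58194) + 2·e^(−2.24080) + 2·e^(−2.50836) = 0.555088 + 1.88928 + 0.616728 + 0.212747 + 0.162803 = 3.43665.
⟨E⟩ = Σ Eᵢ gᵢe^(−Eᵢ/kT) / Z = (3.52·0.555088 + 5.82·1.88928 + 9.46·0.616728 + 13.4·0.212747 + 15.0·0.162803) / 3.43665 = 7.006 meV.

7.006 meV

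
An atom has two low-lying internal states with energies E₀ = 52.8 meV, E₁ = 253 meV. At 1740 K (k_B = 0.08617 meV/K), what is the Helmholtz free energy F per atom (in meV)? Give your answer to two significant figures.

18 meV

k_BT = 0.08617 × 1740 K = 149.9 meV.
Eᵢ/kT = 0.3522, 1.688.
Z = Σ e^(−Eᵢ/kT) = e^(−0.3522) + e^(−1.688) = 0.7031 + 0.1849 = 0.8880.
F = −kT ln Z = −149.9 × ln(0.8880) = −149.9 × -0.1188 = 18 meV.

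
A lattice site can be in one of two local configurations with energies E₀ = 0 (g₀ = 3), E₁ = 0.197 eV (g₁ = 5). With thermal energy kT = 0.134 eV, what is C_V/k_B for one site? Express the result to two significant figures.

0.43

Eᵢ/kT = 0, 1.470.
Z = Σ gᵢe^(−Eᵢ/kT) = 3·e^(−0) + 5·e^(−1.470) = 3.000 + 1.150 = 4.150.
⟨E⟩ = 0.05459 eV, ⟨E²⟩ = 0.01075 eV².
C_V/k_B = (⟨E²⟩ − ⟨E⟩²)/(kT)² = (0.01075 − 0.002980)/0.01796 = 0.43.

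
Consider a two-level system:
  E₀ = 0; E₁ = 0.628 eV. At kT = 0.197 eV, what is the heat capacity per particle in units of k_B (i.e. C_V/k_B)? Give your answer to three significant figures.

0.387

Eᵢ/kT = 0, 3.1878.
Z = Σ e^(−Eᵢ/kT) = e^(−0) + e^(−3.1878) = 1.0000 + 0.041263 = 1.0413.
⟨E⟩ = 0.024885 eV, ⟨E²⟩ = 0.015628 eV².
C_V/k_B = (⟨E²⟩ − ⟨E⟩²)/(kT)² = (0.015628 − 0.00061926)/0.038809 = 0.387.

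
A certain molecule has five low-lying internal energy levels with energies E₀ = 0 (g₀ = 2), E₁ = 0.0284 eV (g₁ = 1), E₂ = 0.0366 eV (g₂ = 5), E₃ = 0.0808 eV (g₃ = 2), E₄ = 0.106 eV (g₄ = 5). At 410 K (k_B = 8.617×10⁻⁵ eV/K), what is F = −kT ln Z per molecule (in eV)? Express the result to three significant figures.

-0.0545 eV

k_BT = 8.617×10⁻⁵ × 410 K = 0.035330 eV.
Eᵢ/kT = 0, 0.80385, 1.0359, 2.2870, 3.0003.
Z = Σ gᵢe^(−Eᵢ/kT) = 2·e^(−0) + 1·e^(−0.80385) + 5·e^(−1.0359) + 2·e^(−2.2870) + 5·e^(−3.0003) = 2.0000 + 0.44760 + 1.7745 + 0.20314 + 0.24886 = 4.6741.
F = −kT ln Z = −0.035330 × ln(4.6741) = −0.035330 × 1.5420 = -0.0545 eV.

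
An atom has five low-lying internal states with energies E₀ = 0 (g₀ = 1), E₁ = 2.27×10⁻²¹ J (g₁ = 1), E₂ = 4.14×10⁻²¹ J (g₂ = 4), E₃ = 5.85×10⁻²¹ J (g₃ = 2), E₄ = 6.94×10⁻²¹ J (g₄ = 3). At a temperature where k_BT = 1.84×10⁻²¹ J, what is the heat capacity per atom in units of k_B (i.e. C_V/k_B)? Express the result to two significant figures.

1.4

Eᵢ/kT = 0, 1.234, 2.250, 3.179, 3.772.
Z = Σ gᵢe^(−Eᵢ/kT) = 1·e^(−0) + 1·e^(−1.234) + 4·e^(−2.250) + 2·e^(−3.179) + 3·e^(−3.772) = 1.000 + 0.2911 + 0.4216 + 0.08325 + 0.06902 = 1.865.
⟨E⟩ = 1.808, ⟨E²⟩ = 7.989.
C_V/k_B = (⟨E²⟩ − ⟨E⟩²)/(kT)² = (7.989 − 3.269)/3.386 = 1.4.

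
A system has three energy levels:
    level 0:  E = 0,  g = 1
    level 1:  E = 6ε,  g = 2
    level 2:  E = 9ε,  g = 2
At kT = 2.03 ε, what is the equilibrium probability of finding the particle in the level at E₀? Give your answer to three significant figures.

Eᵢ/kT = 0, 2.9557, 4.4335.
Z = Σ gᵢe^(−Eᵢ/kT) = 1·e^(−0) + 2·e^(−2.9557) + 2·e^(−4.4335) = 1.0000 + 0.10408 + 0.023746 = 1.1278.
P₀ = g₀ e^(−E₀/kT) / Z = 1.0000/1.1278 = 0.887.

0.887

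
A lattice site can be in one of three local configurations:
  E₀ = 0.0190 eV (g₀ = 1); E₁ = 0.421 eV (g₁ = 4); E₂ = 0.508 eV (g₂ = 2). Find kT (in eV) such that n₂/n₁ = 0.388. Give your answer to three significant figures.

0.343 eV

n₂/n₁ = (g₂/g₁) exp[−(E₂−E₁)/kT] = 0.388.
⇒ (E₂−E₁)/kT = ln((2/4)/0.388) = ln(1.2887) = 0.25363.
kT = 0.087 eV / 0.25363 = 0.343 eV.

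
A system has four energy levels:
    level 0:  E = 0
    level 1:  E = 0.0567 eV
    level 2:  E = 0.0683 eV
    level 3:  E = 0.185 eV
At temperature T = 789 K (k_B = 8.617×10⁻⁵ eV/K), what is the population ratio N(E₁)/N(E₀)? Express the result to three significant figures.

k_BT = 8.617×10⁻⁵ × 789 K = 0.067988 eV.
n₁/n₀ = exp[−(E₁−E₀)/kT] = exp(−(0.0567 eV)/(0.067988 eV)) = exp(-0.83397) = 0.434.

0.434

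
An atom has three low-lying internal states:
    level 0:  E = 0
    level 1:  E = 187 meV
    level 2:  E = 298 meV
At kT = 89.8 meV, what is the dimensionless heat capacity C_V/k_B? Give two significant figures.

0.70

Eᵢ/kT = 0, 2.082, 3.318.
Z = Σ e^(−Eᵢ/kT) = e^(−0) + e^(−2.082) + e^(−3.318) = 1.000 + 0.1247 + 0.03623 = 1.161.
⟨E⟩ = 29.38 meV, ⟨E²⟩ = 6527 meV².
C_V/k_B = (⟨E²⟩ − ⟨E⟩²)/(kT)² = (6527 − 863.2)/8064 = 0.70.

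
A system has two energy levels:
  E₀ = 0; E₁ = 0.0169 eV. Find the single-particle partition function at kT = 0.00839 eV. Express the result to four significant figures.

Eᵢ/kT = 0, 2.01430.
Z = Σ e^(−Eᵢ/kT) = e^(−0) + e^(−2.01430) = 1.00000 + 0.133414 = 1.13341.

Z = 1.133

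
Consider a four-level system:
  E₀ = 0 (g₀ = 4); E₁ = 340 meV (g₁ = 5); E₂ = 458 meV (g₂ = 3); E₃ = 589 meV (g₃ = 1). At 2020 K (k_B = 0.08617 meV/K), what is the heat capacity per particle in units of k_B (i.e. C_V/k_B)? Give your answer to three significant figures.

k_BT = 0.08617 × 2020 K = 174.06 meV.
Eᵢ/kT = 0, 1.9533, 2.6313, 3.3839.
Z = Σ gᵢe^(−Eᵢ/kT) = 4·e^(−0) + 5·e^(−1.9533) + 3·e^(−2.6313) + 1·e^(−3.3839) = 4.0000 + 0.70903 + 0.21595 + 0.033915 = 4.9589.
⟨E⟩ = 72.587 meV, ⟨E²⟩ = 28036 meV².
C_V/k_B = (⟨E²⟩ − ⟨E⟩²)/(kT)² = (28036 − 5268.9)/30297 = 0.751.

0.751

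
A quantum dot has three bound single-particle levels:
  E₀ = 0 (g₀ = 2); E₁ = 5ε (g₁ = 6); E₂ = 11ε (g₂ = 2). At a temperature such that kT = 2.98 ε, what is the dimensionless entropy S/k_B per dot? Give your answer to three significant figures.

Eᵢ/kT = 0, 1.6779, 3.6913.
Z = Σ gᵢe^(−Eᵢ/kT) = 2·e^(−0) + 6·e^(−1.6779) + 2·e^(−3.6913) = 2.0000 + 1.1206 + 0.049879 = 3.1705.
⟨E⟩ = Σ EᵢPᵢ = 1.9403 ε.
S/k_B = ln Z + ⟨E⟩/kT = ln(3.1705) + 1.9403/2.98 = 1.1539 + 0.65111 = 1.81.

1.81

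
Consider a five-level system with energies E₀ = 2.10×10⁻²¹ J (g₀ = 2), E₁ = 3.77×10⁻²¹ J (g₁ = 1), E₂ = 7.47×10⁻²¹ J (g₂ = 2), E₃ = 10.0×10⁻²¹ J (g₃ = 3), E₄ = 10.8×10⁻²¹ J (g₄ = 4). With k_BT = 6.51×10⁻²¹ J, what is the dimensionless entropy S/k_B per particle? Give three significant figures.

Eᵢ/kT = 0.32258, 0.57911, 1.1475, 1.5361, 1.6590.
Z = Σ gᵢe^(−Eᵢ/kT) = 2·e^(−0.32258) + 1·e^(−0.57911) + 2·e^(−1.1475) + 3·e^(−1.5361) + 4·e^(−1.6590) = 1.4486 + 0.56040 + 0.63486 + 0.64566 + 0.76132 = 4.0508.
⟨E⟩ = Σ EᵢPᵢ = 6.0670 ×10⁻²¹ J.
S/k_B = ln Z + ⟨E⟩/kT = ln(4.0508) + 6.0670/6.51 = 1.3989 + 0.93195 = 2.33.

2.33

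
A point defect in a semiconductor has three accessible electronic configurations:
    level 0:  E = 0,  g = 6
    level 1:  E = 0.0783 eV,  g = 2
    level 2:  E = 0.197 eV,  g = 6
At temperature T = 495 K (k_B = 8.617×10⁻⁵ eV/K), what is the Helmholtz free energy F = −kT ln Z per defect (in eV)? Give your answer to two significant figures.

-0.079 eV

k_BT = 8.617×10⁻⁵ × 495 K = 0.04265 eV.
Eᵢ/kT = 0, 1.836, 4.619.
Z = Σ gᵢe^(−Eᵢ/kT) = 6·e^(−0) + 2·e^(−1.836) + 6·e^(−4.619) = 6.000 + 0.3189 + 0.05918 = 6.378.
F = −kT ln Z = −0.04265 × ln(6.378) = −0.04265 × 1.853 = -0.079 eV.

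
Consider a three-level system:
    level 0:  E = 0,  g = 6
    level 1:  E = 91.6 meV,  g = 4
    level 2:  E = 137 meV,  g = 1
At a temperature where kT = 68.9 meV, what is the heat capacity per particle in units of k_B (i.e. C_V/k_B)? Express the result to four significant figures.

Eᵢ/kT = 0, 1.32946, 1.98839.
Z = Σ gᵢe^(−Eᵢ/kT) = 6·e^(−0) + 4·e^(−1.32946) + 1·e^(−1.98839) = 6.00000 + 1.05848 + 0.136916 = 7.19540.
⟨E⟩ = 16.0817 meV, ⟨E²⟩ = 1591.44 meV².
C_V/k_B = (⟨E²⟩ − ⟨E⟩²)/(kT)² = (1591.44 − 258.621)/4747.21 = 0.2808.

0.2808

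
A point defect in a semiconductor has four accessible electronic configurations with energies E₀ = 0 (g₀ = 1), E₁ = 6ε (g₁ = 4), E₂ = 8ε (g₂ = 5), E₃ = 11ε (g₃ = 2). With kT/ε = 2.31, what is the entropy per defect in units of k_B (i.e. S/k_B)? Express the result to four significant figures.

Eᵢ/kT = 0, 2.59740, 3.46320, 4.76190.
Z = Σ gᵢe^(−Eᵢ/kT) = 1·e^(−0) + 4·e^(−2.59740) + 5·e^(−3.46320) + 2·e^(−4.76190) = 1.00000 + 0.297868 + 0.156647 + 0.0170987 = 1.47161.
⟨E⟩ = Σ EᵢPᵢ = 2.19384 ε.
S/k_B = ln Z + ⟨E⟩/kT = ln(1.47161) + 2.19384/2.31 = 0.386357 + 0.949714 = 1.336.

1.336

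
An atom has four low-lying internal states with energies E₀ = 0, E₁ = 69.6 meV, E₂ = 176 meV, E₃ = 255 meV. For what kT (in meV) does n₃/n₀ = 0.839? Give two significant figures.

n₃/n₀ = exp[−(E₃−E₀)/kT] = 0.839.
⇒ (E₃−E₀)/kT = ln(1/0.839) = ln(1.192) = 0.1756.
kT = 255 meV / 0.1756 = 1500 meV.

1500 meV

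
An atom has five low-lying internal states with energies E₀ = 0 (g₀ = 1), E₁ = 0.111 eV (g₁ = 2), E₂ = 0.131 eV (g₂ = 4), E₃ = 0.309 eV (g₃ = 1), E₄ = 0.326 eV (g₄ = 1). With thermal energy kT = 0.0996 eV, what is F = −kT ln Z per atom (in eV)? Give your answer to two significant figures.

Eᵢ/kT = 0, 1.114, 1.315, 3.102, 3.273.
Z = Σ gᵢe^(−Eᵢ/kT) = 1·e^(−0) + 2·e^(−1.114) + 4·e^(−1.315) + 1·e^(−3.102) + 1·e^(−3.273) = 1.000 + 0.6565 + 1.074 + 0.04496 + 0.03789 = 2.813.
F = −kT ln Z = −0.0996 × ln(2.813) = −0.0996 × 1.034 = -0.10 eV.

-0.10 eV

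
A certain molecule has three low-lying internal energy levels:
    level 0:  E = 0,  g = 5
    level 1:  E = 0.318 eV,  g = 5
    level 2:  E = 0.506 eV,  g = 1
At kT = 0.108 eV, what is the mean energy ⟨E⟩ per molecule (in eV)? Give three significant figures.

0.0168 eV

Eᵢ/kT = 0, 2.9444, 4.6852.
Z = Σ gᵢe^(−Eᵢ/kT) = 5·e^(−0) + 5·e^(−2.9444) + 1·e^(−4.6852) = 5.0000 + 0.26317 + 0.0092309 = 5.2724.
⟨E⟩ = Σ Eᵢ gᵢe^(−Eᵢ/kT) / Z = (0·5.0000 + 0.318·0.26317 + 0.506·0.0092309) / 5.2724 = 0.0168 eV.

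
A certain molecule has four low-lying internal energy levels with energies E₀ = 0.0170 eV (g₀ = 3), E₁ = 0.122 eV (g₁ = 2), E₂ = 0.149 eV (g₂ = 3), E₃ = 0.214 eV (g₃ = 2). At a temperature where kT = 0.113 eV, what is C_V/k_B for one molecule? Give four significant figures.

Eᵢ/kT = 0.150442, 1.07965, 1.31858, 1.89381.
Z = Σ gᵢe^(−Eᵢ/kT) = 3·e^(−0.150442) + 2·e^(−1.07965) + 3·e^(−1.31858) + 2·e^(−1.89381) = 2.58098 + 0.679429 + 0.802545 + 0.300995 = 4.36395.
⟨E⟩ = 0.0712105 eV, ⟨E²⟩ = 0.00972976 eV².
C_V/k_B = (⟨E²⟩ − ⟨E⟩²)/(kT)² = (0.00972976 − 0.00507094)/0.0127690 = 0.3649.

0.3649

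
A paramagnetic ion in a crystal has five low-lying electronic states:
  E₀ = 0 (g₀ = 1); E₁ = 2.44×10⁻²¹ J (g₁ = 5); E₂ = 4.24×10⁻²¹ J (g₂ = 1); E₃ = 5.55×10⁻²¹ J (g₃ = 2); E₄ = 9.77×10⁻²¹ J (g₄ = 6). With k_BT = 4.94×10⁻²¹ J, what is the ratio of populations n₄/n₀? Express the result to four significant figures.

0.8303

n₄/n₀ = (g₄/g₀) exp[−(E₄−E₀)/kT] = (6/1) × exp(−(9.77 ×10⁻²¹ J)/(4.94 ×10⁻²¹ J)) = (6/1) × exp(-1.97773) = 0.8303.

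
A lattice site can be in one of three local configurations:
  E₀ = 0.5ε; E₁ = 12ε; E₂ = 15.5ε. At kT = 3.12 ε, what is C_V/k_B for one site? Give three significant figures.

Eᵢ/kT = 0.16026, 3.8462, 4.9679.
Z = Σ e^(−Eᵢ/kT) = e^(−0.16026) + e^(−3.8462) + e^(−4.9679) = 0.85192 + 0.021361 + 0.0069577 = 0.88024.
⟨E⟩ = 0.89764 ε, ⟨E²⟩ = 5.6355 ε².
C_V/k_B = (⟨E²⟩ − ⟨E⟩²)/(kT)² = (5.6355 − 0.80576)/9.7344 = 0.496.

0.496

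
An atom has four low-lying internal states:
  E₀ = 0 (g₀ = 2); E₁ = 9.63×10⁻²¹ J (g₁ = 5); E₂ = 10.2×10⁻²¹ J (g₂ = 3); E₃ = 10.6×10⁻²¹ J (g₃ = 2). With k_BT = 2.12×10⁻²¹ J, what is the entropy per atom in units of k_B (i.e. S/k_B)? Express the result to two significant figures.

Eᵢ/kT = 0, 4.542, 4.811, 5.000.
Z = Σ gᵢe^(−Eᵢ/kT) = 2·e^(−0) + 5·e^(−4.542) + 3·e^(−4.811) + 2·e^(−5.000) = 2.000 + 0.05326 + 0.02442 + 0.01348 = 2.091.
⟨E⟩ = Σ EᵢPᵢ = 0.4327 ×10⁻²¹ J.
S/k_B = ln Z + ⟨E⟩/kT = ln(2.091) + 0.4327/2.12 = 0.7376 + 0.2041 = 0.94.

0.94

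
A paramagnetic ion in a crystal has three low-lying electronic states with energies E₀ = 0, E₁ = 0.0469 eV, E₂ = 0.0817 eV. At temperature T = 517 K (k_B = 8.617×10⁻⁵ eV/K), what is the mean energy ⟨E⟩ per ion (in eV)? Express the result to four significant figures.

0.01950 eV

k_BT = 8.617×10⁻⁵ × 517 K = 0.0445499 eV.
Eᵢ/kT = 0, 1.05275, 1.83390.
Z = Σ e^(−Eᵢ/kT) = e^(−0) + e^(−1.05275) + e^(−1.83390) = 1.00000 + 0.348977 + 0.159789 = 1.50877.
⟨E⟩ = Σ Eᵢ e^(−Eᵢ/kT) / Z = (0·1.00000 + 0.0469·0.348977 + 0.0817·0.159789) / 1.50877 = 0.01950 eV.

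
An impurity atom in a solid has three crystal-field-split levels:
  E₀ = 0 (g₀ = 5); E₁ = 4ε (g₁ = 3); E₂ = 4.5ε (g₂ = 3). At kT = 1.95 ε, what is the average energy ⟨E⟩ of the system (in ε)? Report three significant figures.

0.508 ε

Eᵢ/kT = 0, 2.0513, 2.3077.
Z = Σ gᵢe^(−Eᵢ/kT) = 5·e^(−0) + 3·e^(−2.0513) + 3·e^(−2.3077) = 5.0000 + 0.38570 + 0.29847 = 5.6842.
⟨E⟩ = Σ Eᵢ gᵢe^(−Eᵢ/kT) / Z = (0·5.0000 + 4·0.38570 + 4.5·0.29847) / 5.6842 = 0.508 ε.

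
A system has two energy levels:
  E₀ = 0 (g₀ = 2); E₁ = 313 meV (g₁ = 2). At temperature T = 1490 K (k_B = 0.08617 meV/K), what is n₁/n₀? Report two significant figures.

0.087

k_BT = 0.08617 × 1490 K = 128.4 meV.
n₁/n₀ = (g₁/g₀) exp[−(E₁−E₀)/kT] = (2/2) × exp(−(313 meV)/(128.4 meV)) = (2/2) × exp(-2.438) = 0.087.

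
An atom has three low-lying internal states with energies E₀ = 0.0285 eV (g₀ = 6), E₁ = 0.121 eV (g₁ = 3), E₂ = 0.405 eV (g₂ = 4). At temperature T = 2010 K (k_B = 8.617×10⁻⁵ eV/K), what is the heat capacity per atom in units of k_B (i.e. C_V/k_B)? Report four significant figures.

k_BT = 8.617×10⁻⁵ × 2010 K = 0.173202 eV.
Eᵢ/kT = 0.164548, 0.698606, 2.33831.
Z = Σ gᵢe^(−Eᵢ/kT) = 6·e^(−0.164548) + 3·e^(−0.698606) + 4·e^(−2.33831) = 5.08966 + 1.49183 + 0.385962 = 6.96745.
⟨E⟩ = 0.0691618 eV, ⟨E²⟩ = 0.0128144 eV².
C_V/k_B = (⟨E²⟩ − ⟨E⟩²)/(kT)² = (0.0128144 − 0.00478335)/0.0299989 = 0.2677.

0.2677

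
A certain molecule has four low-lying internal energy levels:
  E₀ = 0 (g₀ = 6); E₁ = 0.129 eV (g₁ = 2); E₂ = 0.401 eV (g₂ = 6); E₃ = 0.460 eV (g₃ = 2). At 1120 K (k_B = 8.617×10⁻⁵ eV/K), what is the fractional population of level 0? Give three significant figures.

k_BT = 8.617×10⁻⁵ × 1120 K = 0.096510 eV.
Eᵢ/kT = 0, 1.3366, 4.1550, 4.7663.
Z = Σ gᵢe^(−Eᵢ/kT) = 6·e^(−0) + 2·e^(−1.3366) + 6·e^(−4.1550) + 2·e^(−4.7663) = 6.0000 + 0.52547 + 0.094115 + 0.017024 = 6.6366.
P₀ = g₀ e^(−E₀/kT) / Z = 6.0000/6.6366 = 0.904.

0.904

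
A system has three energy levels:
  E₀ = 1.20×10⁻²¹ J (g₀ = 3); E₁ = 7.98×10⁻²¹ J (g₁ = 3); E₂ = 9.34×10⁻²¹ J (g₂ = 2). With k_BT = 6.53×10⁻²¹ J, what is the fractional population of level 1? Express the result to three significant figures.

Eᵢ/kT = 0.18377, 1.2221, 1.4303.
Z = Σ gᵢe^(−Eᵢ/kT) = 3·e^(−0.18377) + 3·e^(−1.2221) + 2·e^(−1.4303) = 2.4964 + 0.88383 + 0.47847 = 3.8587.
P₁ = g₁ e^(−E₁/kT) / Z = 0.88383/3.8587 = 0.229.

0.229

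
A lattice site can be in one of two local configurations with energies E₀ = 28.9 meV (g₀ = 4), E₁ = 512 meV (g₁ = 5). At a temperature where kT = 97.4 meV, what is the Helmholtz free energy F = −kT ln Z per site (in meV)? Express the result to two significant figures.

-110 meV

Eᵢ/kT = 0.2967, 5.257.
Z = Σ gᵢe^(−Eᵢ/kT) = 4·e^(−0.2967) + 5·e^(−5.257) = 2.973 + 0.02605 = 2.999.
F = −kT ln Z = −97.4 × ln(2.999) = −97.4 × 1.098 = -110 meV.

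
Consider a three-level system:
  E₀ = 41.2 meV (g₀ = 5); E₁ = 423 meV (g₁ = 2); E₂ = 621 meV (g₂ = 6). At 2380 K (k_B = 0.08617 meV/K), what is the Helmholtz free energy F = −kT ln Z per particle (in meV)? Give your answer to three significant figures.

k_BT = 0.08617 × 2380 K = 205.08 meV.
Eᵢ/kT = 0.20090, 2.0626, 3.0281.
Z = Σ gᵢe^(−Eᵢ/kT) = 5·e^(−0.20090) + 2·e^(−2.0626) + 6·e^(−3.0281) = 4.0900 + 0.25425 + 0.29045 = 4.6347.
F = −kT ln Z = −205.08 × ln(4.6347) = −205.08 × 1.5336 = -315 meV.

-315 meV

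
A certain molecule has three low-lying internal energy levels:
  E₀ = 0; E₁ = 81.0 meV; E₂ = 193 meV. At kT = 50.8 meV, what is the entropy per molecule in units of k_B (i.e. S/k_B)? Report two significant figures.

Eᵢ/kT = 0, 1.594, 3.799.
Z = Σ e^(−Eᵢ/kT) = e^(−0) + e^(−1.594) + e^(−3.799) = 1.000 + 0.2031 + 0.02239 = 1.225.
⟨E⟩ = Σ EᵢPᵢ = 16.96 meV.
S/k_B = ln Z + ⟨E⟩/kT = ln(1.225) + 16.96/50.8 = 0.2029 + 0.3339 = 0.54.

0.54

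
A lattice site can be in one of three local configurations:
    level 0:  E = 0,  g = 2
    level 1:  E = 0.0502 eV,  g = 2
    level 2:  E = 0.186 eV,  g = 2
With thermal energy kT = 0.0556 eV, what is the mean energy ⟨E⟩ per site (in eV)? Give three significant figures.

0.0187 eV

Eᵢ/kT = 0, 0.90288, 3.3453.
Z = Σ gᵢe^(−Eᵢ/kT) = 2·e^(−0) + 2·e^(−0.90288) + 2·e^(−3.3453) = 2.0000 + 0.81080 + 0.070499 = 2.8813.
⟨E⟩ = Σ Eᵢ gᵢe^(−Eᵢ/kT) / Z = (0·2.0000 + 0.0502·0.81080 + 0.186·0.070499) / 2.8813 = 0.0187 eV.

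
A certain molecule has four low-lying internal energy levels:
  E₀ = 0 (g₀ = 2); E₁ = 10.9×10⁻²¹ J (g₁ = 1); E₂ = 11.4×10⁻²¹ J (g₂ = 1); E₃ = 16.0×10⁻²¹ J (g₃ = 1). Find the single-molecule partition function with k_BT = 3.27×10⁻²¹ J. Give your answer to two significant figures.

Z = 2.1

Eᵢ/kT = 0, 3.333, 3.486, 4.893.
Z = Σ gᵢe^(−Eᵢ/kT) = 2·e^(−0) + 1·e^(−3.333) + 1·e^(−3.486) + 1·e^(−4.893) = 2.000 + 0.03569 + 0.03062 + 0.007499 = 2.074.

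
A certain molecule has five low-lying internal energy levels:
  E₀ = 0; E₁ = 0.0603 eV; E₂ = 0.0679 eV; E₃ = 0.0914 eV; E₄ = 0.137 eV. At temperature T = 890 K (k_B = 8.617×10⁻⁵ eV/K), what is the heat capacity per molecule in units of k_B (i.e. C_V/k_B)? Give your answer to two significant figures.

k_BT = 8.617×10⁻⁵ × 890 K = 0.07669 eV.
Eᵢ/kT = 0, 0.7863, 0.8854, 1.192, 1.786.
Z = Σ e^(−Eᵢ/kT) = e^(−0) + e^(−0.7863) + e^(−0.8854) + e^(−1.192) + e^(−1.786) = 1.000 + 0.4555 + 0.4125 + 0.3036 + 0.1676 = 2.339.
⟨E⟩ = 0.04540 eV, ⟨E²⟩ = 0.003950 eV².
C_V/k_B = (⟨E²⟩ − ⟨E⟩²)/(kT)² = (0.003950 − 0.002061)/0.005881 = 0.32.

0.32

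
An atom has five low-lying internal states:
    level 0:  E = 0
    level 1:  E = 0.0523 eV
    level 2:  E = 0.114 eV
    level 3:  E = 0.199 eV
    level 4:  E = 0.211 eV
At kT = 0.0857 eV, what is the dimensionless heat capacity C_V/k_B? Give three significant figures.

0.545

Eᵢ/kT = 0, 0.61027, 1.3302, 2.3221, 2.4621.
Z = Σ e^(−Eᵢ/kT) = e^(−0) + e^(−0.61027) + e^(−1.3302) + e^(−2.3221) + e^(−2.4621) = 1.0000 + 0.54320 + 0.26442 + 0.098067 + 0.085256 = 1.9909.
⟨E⟩ = 0.048248 eV, ⟨E²⟩ = 0.0063295 eV².
C_V/k_B = (⟨E²⟩ − ⟨E⟩²)/(kT)² = (0.0063295 − 0.0023279)/0.0073445 = 0.545.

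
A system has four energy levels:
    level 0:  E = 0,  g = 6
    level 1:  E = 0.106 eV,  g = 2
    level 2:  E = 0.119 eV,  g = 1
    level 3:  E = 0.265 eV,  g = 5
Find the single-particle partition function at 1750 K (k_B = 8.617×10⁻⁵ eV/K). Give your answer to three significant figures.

k_BT = 8.617×10⁻⁵ × 1750 K = 0.15080 eV.
Eᵢ/kT = 0, 0.70292, 0.78912, 1.7573.
Z = Σ gᵢe^(−Eᵢ/kT) = 6·e^(−0) + 2·e^(−0.70292) + 1·e^(−0.78912) + 5·e^(−1.7573) = 6.0000 + 0.99027 + 0.45424 + 0.86255 = 8.3071.

Z = 8.31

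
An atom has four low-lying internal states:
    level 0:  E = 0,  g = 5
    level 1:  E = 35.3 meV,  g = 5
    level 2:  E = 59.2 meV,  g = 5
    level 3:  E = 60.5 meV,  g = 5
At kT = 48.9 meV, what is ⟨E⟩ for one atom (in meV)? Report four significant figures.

Eᵢ/kT = 0, 0.721881, 1.21063, 1.23722.
Z = Σ gᵢe^(−Eᵢ/kT) = 5·e^(−0) + 5·e^(−0.721881) + 5·e^(−1.21063) + 5·e^(−1.23722) = 5.00000 + 2.42919 + 1.49005 + 1.45095 = 10.3702.
⟨E⟩ = Σ Eᵢ gᵢe^(−Eᵢ/kT) / Z = (0·5.00000 + 35.3·2.42919 + 59.2·1.49005 + 60.5·1.45095) / 10.3702 = 25.24 meV.

25.24 meV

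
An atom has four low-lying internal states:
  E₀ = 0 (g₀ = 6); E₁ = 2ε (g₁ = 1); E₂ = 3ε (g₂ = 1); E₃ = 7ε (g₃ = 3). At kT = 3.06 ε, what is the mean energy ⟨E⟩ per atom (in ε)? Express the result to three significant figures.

0.597 ε

Eᵢ/kT = 0, 0.65359, 0.98039, 2.2876.
Z = Σ gᵢe^(−Eᵢ/kT) = 6·e^(−0) + 1·e^(−0.65359) + 1·e^(−0.98039) + 3·e^(−2.2876) = 6.0000 + 0.52017 + 0.37516 + 0.30453 = 7.1999.
⟨E⟩ = Σ Eᵢ gᵢe^(−Eᵢ/kT) / Z = (0·6.0000 + 2·0.52017 + 3·0.37516 + 7·0.30453) / 7.1999 = 0.597 ε.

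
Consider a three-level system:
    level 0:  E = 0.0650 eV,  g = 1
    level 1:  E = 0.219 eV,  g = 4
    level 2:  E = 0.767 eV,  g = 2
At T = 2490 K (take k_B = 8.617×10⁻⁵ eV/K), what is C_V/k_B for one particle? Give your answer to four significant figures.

k_BT = 8.617×10⁻⁵ × 2490 K = 0.214563 eV.
Eᵢ/kT = 0.302941, 1.02068, 3.57471.
Z = Σ gᵢe^(−Eᵢ/kT) = 1·e^(−0.302941) + 4·e^(−1.02068) + 2·e^(−3.57471) = 0.738643 + 1.44140 + 0.0560471 = 2.23609.
⟨E⟩ = 0.181865 eV, ⟨E²⟩ = 0.0470570 eV².
C_V/k_B = (⟨E²⟩ − ⟨E⟩²)/(kT)² = (0.0470570 − 0.0330749)/0.0460373 = 0.3037.

0.3037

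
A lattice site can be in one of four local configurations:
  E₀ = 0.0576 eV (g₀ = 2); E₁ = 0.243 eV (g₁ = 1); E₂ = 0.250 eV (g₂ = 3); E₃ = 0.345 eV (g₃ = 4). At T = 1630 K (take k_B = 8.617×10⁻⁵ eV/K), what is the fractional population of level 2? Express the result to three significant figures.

0.215

k_BT = 8.617×10⁻⁵ × 1630 K = 0.14046 eV.
Eᵢ/kT = 0.41008, 1.7300, 1.7799, 2.4562.
Z = Σ gᵢe^(−Eᵢ/kT) = 2·e^(−0.41008) + 1·e^(−1.7300) + 3·e^(−1.7799) + 4·e^(−2.4562) = 1.3272 + 0.17728 + 0.50597 + 0.34304 = 2.3535.
P₂ = g₂ e^(−E₂/kT) / Z = 0.50597/2.3535 = 0.215.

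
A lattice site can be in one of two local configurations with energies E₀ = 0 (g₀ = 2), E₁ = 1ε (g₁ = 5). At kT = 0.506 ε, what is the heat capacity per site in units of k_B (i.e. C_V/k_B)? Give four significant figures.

Eᵢ/kT = 0, 1.97628.
Z = Σ gᵢe^(−Eᵢ/kT) = 2·e^(−0) + 5·e^(−1.97628) = 2.00000 + 0.692919 = 2.69292.
⟨E⟩ = 0.257311 ε, ⟨E²⟩ = 0.257311 ε².
C_V/k_B = (⟨E²⟩ − ⟨E⟩²)/(kT)² = (0.257311 − 0.0662090)/0.256036 = 0.7464.

0.7464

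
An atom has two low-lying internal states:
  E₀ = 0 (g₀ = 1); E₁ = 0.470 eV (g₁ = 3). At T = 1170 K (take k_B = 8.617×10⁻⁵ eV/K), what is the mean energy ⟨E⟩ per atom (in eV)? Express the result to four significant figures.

0.01296 eV

k_BT = 8.617×10⁻⁵ × 1170 K = 0.100819 eV.
Eᵢ/kT = 0, 4.66182.
Z = Σ gᵢe^(−Eᵢ/kT) = 1·e^(−0) + 3·e^(−4.66182) = 1.00000 + 0.0283477 = 1.02835.
⟨E⟩ = Σ Eᵢ gᵢe^(−Eᵢ/kT) / Z = (0·1.00000 + 0.470·0.0283477) / 1.02835 = 0.01296 eV.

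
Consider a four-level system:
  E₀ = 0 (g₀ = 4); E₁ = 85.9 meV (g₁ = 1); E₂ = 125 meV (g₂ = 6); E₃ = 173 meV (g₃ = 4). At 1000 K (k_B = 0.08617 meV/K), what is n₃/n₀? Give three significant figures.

0.134

k_BT = 0.08617 × 1000 K = 86.170 meV.
n₃/n₀ = (g₃/g₀) exp[−(E₃−E₀)/kT] = (4/4) × exp(−(173 meV)/(86.170 meV)) = (4/4) × exp(-2.0077) = 0.134.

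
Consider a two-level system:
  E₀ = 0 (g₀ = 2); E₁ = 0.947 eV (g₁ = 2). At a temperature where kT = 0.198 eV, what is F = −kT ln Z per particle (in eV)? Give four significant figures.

Eᵢ/kT = 0, 4.78283.
Z = Σ gᵢe^(−Eᵢ/kT) = 2·e^(−0) + 2·e^(−4.78283) = 2.00000 + 0.0167445 = 2.01674.
F = −kT ln Z = −0.198 × ln(2.01674) = −0.198 × 0.701482 = -0.1389 eV.

-0.1389 eV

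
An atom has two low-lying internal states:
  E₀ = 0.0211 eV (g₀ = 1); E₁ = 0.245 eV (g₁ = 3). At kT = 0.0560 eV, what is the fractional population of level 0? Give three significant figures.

Eᵢ/kT = 0.37679, 4.3750.
Z = Σ gᵢe^(−Eᵢ/kT) = 1·e^(−0.37679) + 3·e^(−4.3750) = 0.68606 + 0.037764 = 0.72382.
P₀ = g₀ e^(−E₀/kT) / Z = 0.68606/0.72382 = 0.948.

0.948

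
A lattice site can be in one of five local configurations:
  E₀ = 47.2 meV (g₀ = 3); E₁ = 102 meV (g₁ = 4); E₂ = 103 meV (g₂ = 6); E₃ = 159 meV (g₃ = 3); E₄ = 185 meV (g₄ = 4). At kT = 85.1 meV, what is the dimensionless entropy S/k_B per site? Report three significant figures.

Eᵢ/kT = 0.55464, 1.1986, 1.2103, 1.8684, 2.1739.
Z = Σ gᵢe^(−Eᵢ/kT) = 3·e^(−0.55464) + 4·e^(−1.1986) + 6·e^(−1.2103) + 3·e^(−1.8684) + 4·e^(−2.1739) = 1.7228 + 1.2065 + 1.7886 + 0.46311 + 0.45493 = 5.6359.
⟨E⟩ = Σ EᵢPᵢ = 96.950 meV.
S/k_B = ln Z + ⟨E⟩/kT = ln(5.6359) + 96.950/85.1 = 1.7292 + 1.1392 = 2.87.

2.87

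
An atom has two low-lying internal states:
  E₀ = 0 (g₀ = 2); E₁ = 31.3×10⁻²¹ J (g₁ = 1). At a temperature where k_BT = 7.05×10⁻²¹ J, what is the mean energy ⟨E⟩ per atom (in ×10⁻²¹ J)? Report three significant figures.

0.184 ×10⁻²¹ J

Eᵢ/kT = 0, 4.4397.
Z = Σ gᵢe^(−Eᵢ/kT) = 2·e^(−0) + 1·e^(−4.4397) = 2.0000 + 0.011799 = 2.0118.
⟨E⟩ = Σ Eᵢ gᵢe^(−Eᵢ/kT) / Z = (0·2.0000 + 31.3·0.011799) / 2.0118 = 0.184 ×10⁻²¹ J.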